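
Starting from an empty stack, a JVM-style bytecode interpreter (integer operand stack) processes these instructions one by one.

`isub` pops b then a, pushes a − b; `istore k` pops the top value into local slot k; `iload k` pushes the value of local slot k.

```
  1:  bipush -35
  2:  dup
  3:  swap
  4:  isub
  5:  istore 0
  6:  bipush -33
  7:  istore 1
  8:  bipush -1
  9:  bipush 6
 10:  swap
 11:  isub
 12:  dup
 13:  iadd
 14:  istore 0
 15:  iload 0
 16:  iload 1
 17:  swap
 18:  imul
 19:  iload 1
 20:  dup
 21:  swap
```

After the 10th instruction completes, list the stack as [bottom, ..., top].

[6, -1]

bipush -35  [-35]
dup         [-35, -35]
swap        [-35, -35]
isub        [0]
istore 0    []
bipush -33  [-33]
istore 1    []
bipush -1   [-1]
bipush 6    [-1, 6]
swap        [6, -1]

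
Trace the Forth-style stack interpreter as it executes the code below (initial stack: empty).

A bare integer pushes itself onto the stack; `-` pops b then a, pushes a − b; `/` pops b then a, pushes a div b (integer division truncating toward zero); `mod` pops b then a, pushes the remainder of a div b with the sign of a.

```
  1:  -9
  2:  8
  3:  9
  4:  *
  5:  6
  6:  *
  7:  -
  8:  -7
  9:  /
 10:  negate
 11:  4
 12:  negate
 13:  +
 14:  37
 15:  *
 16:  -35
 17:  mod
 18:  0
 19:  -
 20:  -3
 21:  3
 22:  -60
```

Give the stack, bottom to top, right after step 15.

[-2479]

-9     → -9
8      → -9 8
9      → -9 8 9
*      → -9 72
6      → -9 72 6
*      → -9 432
-      → -441
-7     → -441 -7
/      → 63
negate → -63
4      → -63 4
negate → -63 -4
+      → -67
37     → -67 37
*      → -2479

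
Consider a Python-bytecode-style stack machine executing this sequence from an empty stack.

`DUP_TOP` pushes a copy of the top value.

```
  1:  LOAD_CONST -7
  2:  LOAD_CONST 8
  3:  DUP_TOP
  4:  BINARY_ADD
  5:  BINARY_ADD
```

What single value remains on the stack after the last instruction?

9

LOAD_CONST -7 -> -7
LOAD_CONST 8  -> -7 8
DUP_TOP       -> -7 8 8
BINARY_ADD    -> -7 16
BINARY_ADD    -> 9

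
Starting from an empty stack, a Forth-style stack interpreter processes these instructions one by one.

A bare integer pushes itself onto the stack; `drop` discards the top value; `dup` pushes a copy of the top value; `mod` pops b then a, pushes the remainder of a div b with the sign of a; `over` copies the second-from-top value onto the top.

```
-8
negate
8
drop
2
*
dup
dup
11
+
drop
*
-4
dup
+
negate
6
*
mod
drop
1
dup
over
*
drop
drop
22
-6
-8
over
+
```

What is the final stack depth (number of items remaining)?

3

-8      [-8]
negate  [8]
8       [8, 8]
drop    [8]
2       [8, 2]
*       [16]
dup     [16, 16]
dup     [16, 16, 16]
11      [16, 16, 16, 11]
+       [16, 16, 27]
drop    [16, 16]
*       [256]
-4      [256, -4]
dup     [256, -4, -4]
+       [256, -8]
negate  [256, 8]
6       [256, 8, 6]
*       [256, 48]
mod     [16]
drop    []
1       [1]
dup     [1, 1]
over    [1, 1, 1]
*       [1, 1]
drop    [1]
drop    []
22      [22]
-6      [22, -6]
-8      [22, -6, -8]
over    [22, -6, -8, -6]
+       [22, -6, -14]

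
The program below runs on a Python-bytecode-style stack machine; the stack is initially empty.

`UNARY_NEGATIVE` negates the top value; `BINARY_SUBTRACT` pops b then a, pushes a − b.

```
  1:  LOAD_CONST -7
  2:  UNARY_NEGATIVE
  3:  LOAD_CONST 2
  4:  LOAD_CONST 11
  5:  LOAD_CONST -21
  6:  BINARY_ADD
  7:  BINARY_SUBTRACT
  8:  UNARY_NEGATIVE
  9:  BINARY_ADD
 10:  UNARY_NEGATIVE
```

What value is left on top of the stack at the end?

LOAD_CONST -7   : -7
UNARY_NEGATIVE  : 7
LOAD_CONST 2    : 7 2
LOAD_CONST 11   : 7 2 11
LOAD_CONST -21  : 7 2 11 -21
BINARY_ADD      : 7 2 -10
BINARY_SUBTRACT : 7 12
UNARY_NEGATIVE  : 7 -12
BINARY_ADD      : -5
UNARY_NEGATIVE  : 5

5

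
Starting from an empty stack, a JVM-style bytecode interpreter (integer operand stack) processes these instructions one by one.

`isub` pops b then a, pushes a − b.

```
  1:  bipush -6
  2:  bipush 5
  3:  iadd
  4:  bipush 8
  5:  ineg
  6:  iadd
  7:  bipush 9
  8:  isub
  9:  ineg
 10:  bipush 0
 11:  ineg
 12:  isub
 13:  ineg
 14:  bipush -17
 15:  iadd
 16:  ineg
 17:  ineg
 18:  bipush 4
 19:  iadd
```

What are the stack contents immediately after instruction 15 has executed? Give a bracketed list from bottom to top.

[-35]

bipush -6  : [-6]
bipush 5   : [-6, 5]
iadd       : [-1]
bipush 8   : [-1, 8]
ineg       : [-1, -8]
iadd       : [-9]
bipush 9   : [-9, 9]
isub       : [-18]
ineg       : [18]
bipush 0   : [18, 0]
ineg       : [18, 0]
isub       : [18]
ineg       : [-18]
bipush -17 : [-18, -17]
iadd       : [-35]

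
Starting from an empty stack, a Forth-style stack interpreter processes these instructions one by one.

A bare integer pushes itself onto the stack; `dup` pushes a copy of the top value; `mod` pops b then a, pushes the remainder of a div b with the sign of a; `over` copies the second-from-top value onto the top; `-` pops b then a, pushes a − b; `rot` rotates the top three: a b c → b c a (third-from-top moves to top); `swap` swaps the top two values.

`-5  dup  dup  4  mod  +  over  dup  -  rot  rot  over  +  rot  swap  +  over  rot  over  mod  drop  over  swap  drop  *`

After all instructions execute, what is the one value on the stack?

-5    [-5]
dup   [-5, -5]
dup   [-5, -5, -5]
4     [-5, -5, -5, 4]
mod   [-5, -5, -1]
+     [-5, -6]
over  [-5, -6, -5]
dup   [-5, -6, -5, -5]
-     [-5, -6, 0]
rot   [-6, 0, -5]
rot   [0, -5, -6]
over  [0, -5, -6, -5]
+     [0, -5, -11]
rot   [-5, -11, 0]
swap  [-5, 0, -11]
+     [-5, -11]
over  [-5, -11, -5]
rot   [-11, -5, -5]
over  [-11, -5, -5, -5]
mod   [-11, -5, 0]
drop  [-11, -5]
over  [-11, -5, -11]
swap  [-11, -11, -5]
drop  [-11, -11]
*     [121]

121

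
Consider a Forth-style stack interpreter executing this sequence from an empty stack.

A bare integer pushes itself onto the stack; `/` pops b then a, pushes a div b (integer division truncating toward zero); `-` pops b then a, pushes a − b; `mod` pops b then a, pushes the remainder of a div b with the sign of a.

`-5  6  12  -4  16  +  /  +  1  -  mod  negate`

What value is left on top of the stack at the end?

5

-5     -> [-5]
6      -> [-5, 6]
12     -> [-5, 6, 12]
-4     -> [-5, 6, 12, -4]
16     -> [-5, 6, 12, -4, 16]
+      -> [-5, 6, 12, 12]
/      -> [-5, 6, 1]
+      -> [-5, 7]
1      -> [-5, 7, 1]
-      -> [-5, 6]
mod    -> [-5]
negate -> [5]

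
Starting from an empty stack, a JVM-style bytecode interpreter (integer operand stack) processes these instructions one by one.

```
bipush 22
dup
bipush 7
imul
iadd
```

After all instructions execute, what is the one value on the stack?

bipush 22 -> 22
dup       -> 22 22
bipush 7  -> 22 22 7
imul      -> 22 154
iadd      -> 176

176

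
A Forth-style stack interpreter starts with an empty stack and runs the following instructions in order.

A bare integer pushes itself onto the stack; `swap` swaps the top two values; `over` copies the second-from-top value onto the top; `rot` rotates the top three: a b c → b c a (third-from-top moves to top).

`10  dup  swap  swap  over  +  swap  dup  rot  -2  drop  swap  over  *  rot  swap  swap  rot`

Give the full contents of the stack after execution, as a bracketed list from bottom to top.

10   -> 10
dup  -> 10 10
swap -> 10 10
swap -> 10 10
over -> 10 10 10
+    -> 10 20
swap -> 20 10
dup  -> 20 10 10
rot  -> 10 10 20
-2   -> 10 10 20 -2
drop -> 10 10 20
swap -> 10 20 10
over -> 10 20 10 20
*    -> 10 20 200
rot  -> 20 200 10
swap -> 20 10 200
swap -> 20 200 10
rot  -> 200 10 20

[200, 10, 20]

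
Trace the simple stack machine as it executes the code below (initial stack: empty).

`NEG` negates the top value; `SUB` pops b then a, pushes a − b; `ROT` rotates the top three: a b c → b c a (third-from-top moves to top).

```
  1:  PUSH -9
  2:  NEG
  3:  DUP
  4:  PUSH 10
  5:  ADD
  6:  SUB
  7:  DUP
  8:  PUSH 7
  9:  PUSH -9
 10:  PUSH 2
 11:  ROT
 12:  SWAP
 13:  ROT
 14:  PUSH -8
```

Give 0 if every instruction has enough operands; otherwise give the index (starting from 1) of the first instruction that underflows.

0

PUSH -9 → [-9]
NEG     → [9]
DUP     → [9, 9]
PUSH 10 → [9, 9, 10]
ADD     → [9, 19]
SUB     → [-10]
DUP     → [-10, -10]
PUSH 7  → [-10, -10, 7]
PUSH -9 → [-10, -10, 7, -9]
PUSH 2  → [-10, -10, 7, -9, 2]
ROT     → [-10, -10, -9, 2, 7]
SWAP    → [-10, -10, -9, 7, 2]
ROT     → [-10, -10, 7, 2, -9]
PUSH -8 → [-10, -10, 7, 2, -9, -8]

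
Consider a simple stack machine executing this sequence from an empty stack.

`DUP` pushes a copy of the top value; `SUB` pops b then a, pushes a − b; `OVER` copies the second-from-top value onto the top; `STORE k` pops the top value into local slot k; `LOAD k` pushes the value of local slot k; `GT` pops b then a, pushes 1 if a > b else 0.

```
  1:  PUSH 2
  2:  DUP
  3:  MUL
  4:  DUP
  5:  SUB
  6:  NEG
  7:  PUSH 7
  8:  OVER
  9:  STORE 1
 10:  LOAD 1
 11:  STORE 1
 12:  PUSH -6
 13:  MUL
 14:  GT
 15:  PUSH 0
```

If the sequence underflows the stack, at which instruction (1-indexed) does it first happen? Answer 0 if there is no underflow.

0

PUSH 2  : 2
DUP     : 2 2
MUL     : 4
DUP     : 4 4
SUB     : 0
NEG     : 0
PUSH 7  : 0 7
OVER    : 0 7 0
STORE 1 : 0 7
LOAD 1  : 0 7 0
STORE 1 : 0 7
PUSH -6 : 0 7 -6
MUL     : 0 -42
GT      : 1
PUSH 0  : 1 0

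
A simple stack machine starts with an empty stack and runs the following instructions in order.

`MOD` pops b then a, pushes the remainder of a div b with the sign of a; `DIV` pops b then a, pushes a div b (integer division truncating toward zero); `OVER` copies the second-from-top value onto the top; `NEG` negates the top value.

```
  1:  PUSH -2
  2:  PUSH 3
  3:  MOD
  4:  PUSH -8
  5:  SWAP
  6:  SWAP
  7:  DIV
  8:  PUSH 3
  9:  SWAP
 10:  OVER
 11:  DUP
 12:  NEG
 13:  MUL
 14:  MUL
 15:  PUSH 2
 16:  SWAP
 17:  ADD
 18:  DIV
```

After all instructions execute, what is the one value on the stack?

PUSH -2 : [-2]
PUSH 3  : [-2, 3]
MOD     : [-2]
PUSH -8 : [-2, -8]
SWAP    : [-8, -2]
SWAP    : [-2, -8]
DIV     : [0]
PUSH 3  : [0, 3]
SWAP    : [3, 0]
OVER    : [3, 0, 3]
DUP     : [3, 0, 3, 3]
NEG     : [3, 0, 3, -3]
MUL     : [3, 0, -9]
MUL     : [3, 0]
PUSH 2  : [3, 0, 2]
SWAP    : [3, 2, 0]
ADD     : [3, 2]
DIV     : [1]

1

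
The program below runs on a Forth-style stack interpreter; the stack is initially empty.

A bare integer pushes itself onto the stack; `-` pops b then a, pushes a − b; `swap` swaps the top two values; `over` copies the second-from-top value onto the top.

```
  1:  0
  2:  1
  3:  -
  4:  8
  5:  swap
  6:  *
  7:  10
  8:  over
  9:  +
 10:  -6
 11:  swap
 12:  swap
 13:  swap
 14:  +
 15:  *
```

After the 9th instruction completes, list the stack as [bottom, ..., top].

0    → 0
1    → 0 1
-    → -1
8    → -1 8
swap → 8 -1
*    → -8
10   → -8 10
over → -8 10 -8
+    → -8 2

[-8, 2]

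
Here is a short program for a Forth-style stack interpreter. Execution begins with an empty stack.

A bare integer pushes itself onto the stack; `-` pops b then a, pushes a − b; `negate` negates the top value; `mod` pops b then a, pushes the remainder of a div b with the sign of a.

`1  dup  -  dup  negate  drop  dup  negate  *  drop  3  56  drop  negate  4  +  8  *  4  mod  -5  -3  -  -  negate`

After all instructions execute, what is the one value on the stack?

1      -> [1]
dup    -> [1, 1]
-      -> [0]
dup    -> [0, 0]
negate -> [0, 0]
drop   -> [0]
dup    -> [0, 0]
negate -> [0, 0]
*      -> [0]
drop   -> []
3      -> [3]
56     -> [3, 56]
drop   -> [3]
negate -> [-3]
4      -> [-3, 4]
+      -> [1]
8      -> [1, 8]
*      -> [8]
4      -> [8, 4]
mod    -> [0]
-5     -> [0, -5]
-3     -> [0, -5, -3]
-      -> [0, -2]
-      -> [2]
negate -> [-2]

-2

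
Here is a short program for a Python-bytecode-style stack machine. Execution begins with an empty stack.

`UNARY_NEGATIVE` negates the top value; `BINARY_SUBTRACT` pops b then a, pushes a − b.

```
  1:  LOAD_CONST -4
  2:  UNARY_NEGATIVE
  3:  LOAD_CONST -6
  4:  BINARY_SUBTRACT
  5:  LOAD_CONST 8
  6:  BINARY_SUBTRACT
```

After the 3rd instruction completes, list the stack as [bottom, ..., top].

LOAD_CONST -4  → -4
UNARY_NEGATIVE → 4
LOAD_CONST -6  → 4 -6

[4, -6]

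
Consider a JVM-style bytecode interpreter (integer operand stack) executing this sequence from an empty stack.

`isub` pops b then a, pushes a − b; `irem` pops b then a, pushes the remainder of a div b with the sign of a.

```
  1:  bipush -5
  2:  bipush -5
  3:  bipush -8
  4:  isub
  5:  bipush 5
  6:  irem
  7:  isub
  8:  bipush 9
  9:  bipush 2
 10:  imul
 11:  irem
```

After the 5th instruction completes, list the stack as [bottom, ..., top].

bipush -5 → -5
bipush -5 → -5 -5
bipush -8 → -5 -5 -8
isub      → -5 3
bipush 5  → -5 3 5

[-5, 3, 5]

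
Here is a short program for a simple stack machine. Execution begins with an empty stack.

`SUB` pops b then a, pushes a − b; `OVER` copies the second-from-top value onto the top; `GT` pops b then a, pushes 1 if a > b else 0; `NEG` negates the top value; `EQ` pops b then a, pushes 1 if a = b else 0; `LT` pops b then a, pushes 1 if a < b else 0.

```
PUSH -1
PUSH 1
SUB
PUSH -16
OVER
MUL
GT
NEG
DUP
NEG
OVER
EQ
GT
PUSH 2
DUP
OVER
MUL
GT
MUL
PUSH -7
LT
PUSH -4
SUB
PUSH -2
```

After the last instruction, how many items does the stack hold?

PUSH -1  : -1
PUSH 1   : -1 1
SUB      : -2
PUSH -16 : -2 -16
OVER     : -2 -16 -2
MUL      : -2 32
GT       : 0
NEG      : 0
DUP      : 0 0
NEG      : 0 0
OVER     : 0 0 0
EQ       : 0 1
GT       : 0
PUSH 2   : 0 2
DUP      : 0 2 2
OVER     : 0 2 2 2
MUL      : 0 2 4
GT       : 0 0
MUL      : 0
PUSH -7  : 0 -7
LT       : 0
PUSH -4  : 0 -4
SUB      : 4
PUSH -2  : 4 -2

2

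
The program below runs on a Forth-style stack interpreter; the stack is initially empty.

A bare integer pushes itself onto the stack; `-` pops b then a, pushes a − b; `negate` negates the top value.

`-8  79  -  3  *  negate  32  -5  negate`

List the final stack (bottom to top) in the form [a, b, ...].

-8      [-8]
79      [-8, 79]
-       [-87]
3       [-87, 3]
*       [-261]
negate  [261]
32      [261, 32]
-5      [261, 32, -5]
negate  [261, 32, 5]

[261, 32, 5]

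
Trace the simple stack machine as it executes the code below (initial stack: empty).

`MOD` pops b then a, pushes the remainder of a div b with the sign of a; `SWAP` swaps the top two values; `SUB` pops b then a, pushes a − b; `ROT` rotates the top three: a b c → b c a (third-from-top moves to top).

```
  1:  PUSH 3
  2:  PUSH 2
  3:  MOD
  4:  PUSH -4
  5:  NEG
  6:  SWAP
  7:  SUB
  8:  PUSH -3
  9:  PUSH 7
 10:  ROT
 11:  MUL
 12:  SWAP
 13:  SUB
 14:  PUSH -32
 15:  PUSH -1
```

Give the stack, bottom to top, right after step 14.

PUSH 3   -> [3]
PUSH 2   -> [3, 2]
MOD      -> [1]
PUSH -4  -> [1, -4]
NEG      -> [1, 4]
SWAP     -> [4, 1]
SUB      -> [3]
PUSH -3  -> [3, -3]
PUSH 7   -> [3, -3, 7]
ROT      -> [-3, 7, 3]
MUL      -> [-3, 21]
SWAP     -> [21, -3]
SUB      -> [24]
PUSH -32 -> [24, -32]

[24, -32]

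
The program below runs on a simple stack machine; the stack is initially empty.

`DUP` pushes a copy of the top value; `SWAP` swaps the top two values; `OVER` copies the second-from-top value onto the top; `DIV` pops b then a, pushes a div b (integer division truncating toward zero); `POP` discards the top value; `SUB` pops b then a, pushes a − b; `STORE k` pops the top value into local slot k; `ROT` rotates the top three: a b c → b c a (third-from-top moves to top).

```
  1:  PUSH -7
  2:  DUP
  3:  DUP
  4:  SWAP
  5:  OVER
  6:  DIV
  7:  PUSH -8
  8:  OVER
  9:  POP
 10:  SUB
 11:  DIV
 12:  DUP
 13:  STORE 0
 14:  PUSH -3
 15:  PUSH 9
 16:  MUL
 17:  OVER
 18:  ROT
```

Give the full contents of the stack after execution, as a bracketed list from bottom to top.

[-7, -27, 0, 0]

PUSH -7 -> -7
DUP     -> -7 -7
DUP     -> -7 -7 -7
SWAP    -> -7 -7 -7
OVER    -> -7 -7 -7 -7
DIV     -> -7 -7 1
PUSH -8 -> -7 -7 1 -8
OVER    -> -7 -7 1 -8 1
POP     -> -7 -7 1 -8
SUB     -> -7 -7 9
DIV     -> -7 0
DUP     -> -7 0 0
STORE 0 -> -7 0
PUSH -3 -> -7 0 -3
PUSH 9  -> -7 0 -3 9
MUL     -> -7 0 -27
OVER    -> -7 0 -27 0
ROT     -> -7 -27 0 0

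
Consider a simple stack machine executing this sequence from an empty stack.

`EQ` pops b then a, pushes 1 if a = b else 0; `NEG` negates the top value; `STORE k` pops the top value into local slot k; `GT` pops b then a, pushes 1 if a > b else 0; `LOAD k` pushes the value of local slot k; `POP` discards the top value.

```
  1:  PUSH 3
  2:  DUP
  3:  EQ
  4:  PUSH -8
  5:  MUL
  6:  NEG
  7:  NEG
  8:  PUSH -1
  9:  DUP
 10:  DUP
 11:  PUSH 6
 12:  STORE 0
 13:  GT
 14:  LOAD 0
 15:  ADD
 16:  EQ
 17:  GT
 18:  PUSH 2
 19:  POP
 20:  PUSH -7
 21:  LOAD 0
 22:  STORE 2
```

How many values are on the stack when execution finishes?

PUSH 3  : [3]
DUP     : [3, 3]
EQ      : [1]
PUSH -8 : [1, -8]
MUL     : [-8]
NEG     : [8]
NEG     : [-8]
PUSH -1 : [-8, -1]
DUP     : [-8, -1, -1]
DUP     : [-8, -1, -1, -1]
PUSH 6  : [-8, -1, -1, -1, 6]
STORE 0 : [-8, -1, -1, -1]
GT      : [-8, -1, 0]
LOAD 0  : [-8, -1, 0, 6]
ADD     : [-8, -1, 6]
EQ      : [-8, 0]
GT      : [0]
PUSH 2  : [0, 2]
POP     : [0]
PUSH -7 : [0, -7]
LOAD 0  : [0, -7, 6]
STORE 2 : [0, -7]

2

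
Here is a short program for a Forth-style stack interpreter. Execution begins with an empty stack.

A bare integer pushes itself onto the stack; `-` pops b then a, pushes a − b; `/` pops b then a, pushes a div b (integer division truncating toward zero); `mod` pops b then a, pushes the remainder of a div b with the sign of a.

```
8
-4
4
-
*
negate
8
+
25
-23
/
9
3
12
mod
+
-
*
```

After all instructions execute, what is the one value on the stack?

-936

8      -> 8
-4     -> 8 -4
4      -> 8 -4 4
-      -> 8 -8
*      -> -64
negate -> 64
8      -> 64 8
+      -> 72
25     -> 72 25
-23    -> 72 25 -23
/      -> 72 -1
9      -> 72 -1 9
3      -> 72 -1 9 3
12     -> 72 -1 9 3 12
mod    -> 72 -1 9 3
+      -> 72 -1 12
-      -> 72 -13
*      -> -936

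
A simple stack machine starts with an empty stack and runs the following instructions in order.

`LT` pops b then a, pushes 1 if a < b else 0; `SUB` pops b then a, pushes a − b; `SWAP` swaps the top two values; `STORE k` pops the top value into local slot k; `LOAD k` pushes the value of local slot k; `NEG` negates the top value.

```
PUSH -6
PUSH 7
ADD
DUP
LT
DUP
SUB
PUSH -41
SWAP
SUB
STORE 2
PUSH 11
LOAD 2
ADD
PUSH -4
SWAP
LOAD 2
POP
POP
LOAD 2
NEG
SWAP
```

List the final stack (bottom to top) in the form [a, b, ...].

[41, -4]

PUSH -6  : [-6]
PUSH 7   : [-6, 7]
ADD      : [1]
DUP      : [1, 1]
LT       : [0]
DUP      : [0, 0]
SUB      : [0]
PUSH -41 : [0, -41]
SWAP     : [-41, 0]
SUB      : [-41]
STORE 2  : []
PUSH 11  : [11]
LOAD 2   : [11, -41]
ADD      : [-30]
PUSH -4  : [-30, -4]
SWAP     : [-4, -30]
LOAD 2   : [-4, -30, -41]
POP      : [-4, -30]
POP      : [-4]
LOAD 2   : [-4, -41]
NEG      : [-4, 41]
SWAP     : [41, -4]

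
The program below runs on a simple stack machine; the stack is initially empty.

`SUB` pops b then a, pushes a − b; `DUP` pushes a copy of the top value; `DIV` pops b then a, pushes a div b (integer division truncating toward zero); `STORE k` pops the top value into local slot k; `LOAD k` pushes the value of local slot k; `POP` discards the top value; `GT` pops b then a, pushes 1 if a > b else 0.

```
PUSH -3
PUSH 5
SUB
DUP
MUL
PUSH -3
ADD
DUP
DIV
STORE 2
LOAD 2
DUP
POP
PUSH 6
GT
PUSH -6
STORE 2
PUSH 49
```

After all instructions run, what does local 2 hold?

PUSH -3 -> [-3]
PUSH 5  -> [-3, 5]
SUB     -> [-8]
DUP     -> [-8, -8]
MUL     -> [64]
PUSH -3 -> [64, -3]
ADD     -> [61]
DUP     -> [61, 61]
DIV     -> [1]
STORE 2 -> []
LOAD 2  -> [1]
DUP     -> [1, 1]
POP     -> [1]
PUSH 6  -> [1, 6]
GT      -> [0]
PUSH -6 -> [0, -6]
STORE 2 -> [0]
PUSH 49 -> [0, 49]

-6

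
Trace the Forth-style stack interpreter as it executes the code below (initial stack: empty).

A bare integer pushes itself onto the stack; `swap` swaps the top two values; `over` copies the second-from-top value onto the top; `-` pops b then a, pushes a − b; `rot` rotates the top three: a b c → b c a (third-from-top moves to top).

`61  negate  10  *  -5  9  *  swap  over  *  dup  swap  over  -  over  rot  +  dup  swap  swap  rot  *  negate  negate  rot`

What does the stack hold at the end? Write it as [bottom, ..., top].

61     -> 61
negate -> -61
10     -> -61 10
*      -> -610
-5     -> -610 -5
9      -> -610 -5 9
*      -> -610 -45
swap   -> -45 -610
over   -> -45 -610 -45
*      -> -45 27450
dup    -> -45 27450 27450
swap   -> -45 27450 27450
over   -> -45 27450 27450 27450
-      -> -45 27450 0
over   -> -45 27450 0 27450
rot    -> -45 0 27450 27450
+      -> -45 0 54900
dup    -> -45 0 54900 54900
swap   -> -45 0 54900 54900
swap   -> -45 0 54900 54900
rot    -> -45 54900 54900 0
*      -> -45 54900 0
negate -> -45 54900 0
negate -> -45 54900 0
rot    -> 54900 0 -45

[54900, 0, -45]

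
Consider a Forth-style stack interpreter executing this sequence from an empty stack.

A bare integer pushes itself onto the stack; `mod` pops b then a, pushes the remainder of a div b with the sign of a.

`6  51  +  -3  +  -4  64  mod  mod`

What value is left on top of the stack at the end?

2

6   -> 6
51  -> 6 51
+   -> 57
-3  -> 57 -3
+   -> 54
-4  -> 54 -4
64  -> 54 -4 64
mod -> 54 -4
mod -> 2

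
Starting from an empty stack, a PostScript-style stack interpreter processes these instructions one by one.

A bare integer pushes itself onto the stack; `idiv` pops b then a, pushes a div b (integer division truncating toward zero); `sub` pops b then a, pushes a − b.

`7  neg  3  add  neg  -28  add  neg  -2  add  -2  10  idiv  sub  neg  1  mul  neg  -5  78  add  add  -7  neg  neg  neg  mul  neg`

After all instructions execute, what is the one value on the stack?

7    -> 7
neg  -> -7
3    -> -7 3
add  -> -4
neg  -> 4
-28  -> 4 -28
add  -> -24
neg  -> 24
-2   -> 24 -2
add  -> 22
-2   -> 22 -2
10   -> 22 -2 10
idiv -> 22 0
sub  -> 22
neg  -> -22
1    -> -22 1
mul  -> -22
neg  -> 22
-5   -> 22 -5
78   -> 22 -5 78
add  -> 22 73
add  -> 95
-7   -> 95 -7
neg  -> 95 7
neg  -> 95 -7
neg  -> 95 7
mul  -> 665
neg  -> -665

-665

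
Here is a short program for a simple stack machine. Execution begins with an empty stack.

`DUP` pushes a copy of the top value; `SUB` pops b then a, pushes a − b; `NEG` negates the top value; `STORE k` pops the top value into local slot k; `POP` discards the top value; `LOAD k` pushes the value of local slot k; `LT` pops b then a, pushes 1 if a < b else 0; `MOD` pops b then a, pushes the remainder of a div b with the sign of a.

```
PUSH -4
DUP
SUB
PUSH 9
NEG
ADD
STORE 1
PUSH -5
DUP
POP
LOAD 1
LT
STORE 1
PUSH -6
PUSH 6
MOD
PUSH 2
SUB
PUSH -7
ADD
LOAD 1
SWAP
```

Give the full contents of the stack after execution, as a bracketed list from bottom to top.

PUSH -4 : -4
DUP     : -4 -4
SUB     : 0
PUSH 9  : 0 9
NEG     : 0 -9
ADD     : -9
STORE 1 : (empty)
PUSH -5 : -5
DUP     : -5 -5
POP     : -5
LOAD 1  : -5 -9
LT      : 0
STORE 1 : (empty)
PUSH -6 : -6
PUSH 6  : -6 6
MOD     : 0
PUSH 2  : 0 2
SUB     : -2
PUSH -7 : -2 -7
ADD     : -9
LOAD 1  : -9 0
SWAP    : 0 -9

[0, -9]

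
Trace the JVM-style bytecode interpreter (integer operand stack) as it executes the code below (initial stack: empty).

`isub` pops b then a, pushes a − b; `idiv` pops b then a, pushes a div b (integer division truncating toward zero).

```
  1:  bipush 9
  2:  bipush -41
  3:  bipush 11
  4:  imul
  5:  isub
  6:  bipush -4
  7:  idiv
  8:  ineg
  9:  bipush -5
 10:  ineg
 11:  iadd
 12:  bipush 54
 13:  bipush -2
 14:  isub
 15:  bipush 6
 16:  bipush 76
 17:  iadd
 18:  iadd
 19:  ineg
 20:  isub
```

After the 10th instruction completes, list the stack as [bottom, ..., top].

bipush 9   : [9]
bipush -41 : [9, -41]
bipush 11  : [9, -41, 11]
imul       : [9, -451]
isub       : [460]
bipush -4  : [460, -4]
idiv       : [-115]
ineg       : [115]
bipush -5  : [115, -5]
ineg       : [115, 5]

[115, 5]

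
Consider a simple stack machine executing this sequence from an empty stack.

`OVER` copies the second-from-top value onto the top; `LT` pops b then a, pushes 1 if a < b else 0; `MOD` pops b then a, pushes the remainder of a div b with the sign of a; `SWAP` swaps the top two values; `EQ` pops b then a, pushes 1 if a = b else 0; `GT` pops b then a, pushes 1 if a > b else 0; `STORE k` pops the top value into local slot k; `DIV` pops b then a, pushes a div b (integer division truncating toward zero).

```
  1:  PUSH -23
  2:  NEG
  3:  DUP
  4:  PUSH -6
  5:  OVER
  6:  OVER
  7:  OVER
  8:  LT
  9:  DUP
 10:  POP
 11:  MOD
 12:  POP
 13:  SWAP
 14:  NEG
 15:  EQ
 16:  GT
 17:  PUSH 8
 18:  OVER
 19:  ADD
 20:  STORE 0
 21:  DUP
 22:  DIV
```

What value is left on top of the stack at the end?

1

PUSH -23 → -23
NEG      → 23
DUP      → 23 23
PUSH -6  → 23 23 -6
OVER     → 23 23 -6 23
OVER     → 23 23 -6 23 -6
OVER     → 23 23 -6 23 -6 23
LT       → 23 23 -6 23 1
DUP      → 23 23 -6 23 1 1
POP      → 23 23 -6 23 1
MOD      → 23 23 -6 0
POP      → 23 23 -6
SWAP     → 23 -6 23
NEG      → 23 -6 -23
EQ       → 23 0
GT       → 1
PUSH 8   → 1 8
OVER     → 1 8 1
ADD      → 1 9
STORE 0  → 1
DUP      → 1 1
DIV      → 1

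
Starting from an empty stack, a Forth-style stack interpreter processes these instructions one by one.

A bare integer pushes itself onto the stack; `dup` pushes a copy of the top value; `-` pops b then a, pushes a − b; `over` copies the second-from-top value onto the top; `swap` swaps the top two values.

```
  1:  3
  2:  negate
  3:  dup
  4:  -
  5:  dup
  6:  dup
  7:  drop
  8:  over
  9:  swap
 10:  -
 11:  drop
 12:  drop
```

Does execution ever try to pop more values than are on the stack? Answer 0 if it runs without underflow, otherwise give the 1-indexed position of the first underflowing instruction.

3      -> 3
negate -> -3
dup    -> -3 -3
-      -> 0
dup    -> 0 0
dup    -> 0 0 0
drop   -> 0 0
over   -> 0 0 0
swap   -> 0 0 0
-      -> 0 0
drop   -> 0
drop   -> (empty)

0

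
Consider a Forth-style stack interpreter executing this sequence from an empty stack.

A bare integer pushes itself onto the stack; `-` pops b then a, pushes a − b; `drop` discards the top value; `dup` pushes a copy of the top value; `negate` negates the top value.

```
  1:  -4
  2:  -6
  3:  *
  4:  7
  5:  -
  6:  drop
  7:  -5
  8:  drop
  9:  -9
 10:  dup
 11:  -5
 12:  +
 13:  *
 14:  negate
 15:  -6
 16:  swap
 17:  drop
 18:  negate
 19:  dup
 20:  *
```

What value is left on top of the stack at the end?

36

-4     → -4
-6     → -4 -6
*      → 24
7      → 24 7
-      → 17
drop   → (empty)
-5     → -5
drop   → (empty)
-9     → -9
dup    → -9 -9
-5     → -9 -9 -5
+      → -9 -14
*      → 126
negate → -126
-6     → -126 -6
swap   → -6 -126
drop   → -6
negate → 6
dup    → 6 6
*      → 36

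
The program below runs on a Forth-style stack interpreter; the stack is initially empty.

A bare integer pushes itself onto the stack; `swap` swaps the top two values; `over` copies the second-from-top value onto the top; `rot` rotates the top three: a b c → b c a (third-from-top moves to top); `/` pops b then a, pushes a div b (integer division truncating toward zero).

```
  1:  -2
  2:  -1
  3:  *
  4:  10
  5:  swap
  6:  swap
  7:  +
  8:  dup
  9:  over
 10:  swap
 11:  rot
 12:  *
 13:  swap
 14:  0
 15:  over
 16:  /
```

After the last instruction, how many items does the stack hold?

3

-2   : [-2]
-1   : [-2, -1]
*    : [2]
10   : [2, 10]
swap : [10, 2]
swap : [2, 10]
+    : [12]
dup  : [12, 12]
over : [12, 12, 12]
swap : [12, 12, 12]
rot  : [12, 12, 12]
*    : [12, 144]
swap : [144, 12]
0    : [144, 12, 0]
over : [144, 12, 0, 12]
/    : [144, 12, 0]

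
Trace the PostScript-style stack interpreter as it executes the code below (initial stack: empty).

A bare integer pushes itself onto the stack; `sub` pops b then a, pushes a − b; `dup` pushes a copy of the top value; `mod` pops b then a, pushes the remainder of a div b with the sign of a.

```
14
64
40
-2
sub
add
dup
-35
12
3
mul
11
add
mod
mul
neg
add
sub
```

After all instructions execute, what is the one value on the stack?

-3802

14   14
64   14 64
40   14 64 40
-2   14 64 40 -2
sub  14 64 42
add  14 106
dup  14 106 106
-35  14 106 106 -35
12   14 106 106 -35 12
3    14 106 106 -35 12 3
mul  14 106 106 -35 36
11   14 106 106 -35 36 11
add  14 106 106 -35 47
mod  14 106 106 -35
mul  14 106 -3710
neg  14 106 3710
add  14 3816
sub  -3802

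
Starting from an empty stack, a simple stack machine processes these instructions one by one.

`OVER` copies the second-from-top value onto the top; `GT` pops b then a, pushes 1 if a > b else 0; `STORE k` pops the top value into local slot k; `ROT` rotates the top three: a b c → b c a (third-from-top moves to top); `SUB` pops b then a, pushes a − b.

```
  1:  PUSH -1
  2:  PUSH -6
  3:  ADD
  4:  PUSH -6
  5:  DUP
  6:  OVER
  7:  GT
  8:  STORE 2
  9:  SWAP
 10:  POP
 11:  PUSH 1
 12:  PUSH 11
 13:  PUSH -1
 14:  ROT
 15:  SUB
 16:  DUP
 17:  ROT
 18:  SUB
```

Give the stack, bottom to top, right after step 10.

PUSH -1  [-1]
PUSH -6  [-1, -6]
ADD      [-7]
PUSH -6  [-7, -6]
DUP      [-7, -6, -6]
OVER     [-7, -6, -6, -6]
GT       [-7, -6, 0]
STORE 2  [-7, -6]
SWAP     [-6, -7]
POP      [-6]

[-6]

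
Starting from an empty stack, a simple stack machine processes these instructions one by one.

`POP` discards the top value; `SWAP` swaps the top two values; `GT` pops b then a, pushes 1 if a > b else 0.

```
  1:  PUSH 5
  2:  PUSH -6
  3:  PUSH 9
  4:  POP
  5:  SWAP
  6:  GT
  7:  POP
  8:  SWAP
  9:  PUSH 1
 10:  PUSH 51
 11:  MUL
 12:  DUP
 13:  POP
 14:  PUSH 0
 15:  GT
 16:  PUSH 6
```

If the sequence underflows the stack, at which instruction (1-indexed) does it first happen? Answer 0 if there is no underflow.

PUSH 5  : [5]
PUSH -6 : [5, -6]
PUSH 9  : [5, -6, 9]
POP     : [5, -6]
SWAP    : [-6, 5]
GT      : [0]
POP     : []
SWAP  — needs 2 operands, stack has 0 → underflow

8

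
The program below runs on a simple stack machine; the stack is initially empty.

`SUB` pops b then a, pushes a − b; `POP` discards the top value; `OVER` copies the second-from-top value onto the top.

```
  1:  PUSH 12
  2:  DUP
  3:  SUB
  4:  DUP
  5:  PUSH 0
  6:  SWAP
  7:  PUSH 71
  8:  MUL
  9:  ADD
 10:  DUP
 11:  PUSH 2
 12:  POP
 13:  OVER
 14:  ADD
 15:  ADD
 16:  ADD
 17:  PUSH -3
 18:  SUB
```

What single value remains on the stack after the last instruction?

PUSH 12 -> 12
DUP     -> 12 12
SUB     -> 0
DUP     -> 0 0
PUSH 0  -> 0 0 0
SWAP    -> 0 0 0
PUSH 71 -> 0 0 0 71
MUL     -> 0 0 0
ADD     -> 0 0
DUP     -> 0 0 0
PUSH 2  -> 0 0 0 2
POP     -> 0 0 0
OVER    -> 0 0 0 0
ADD     -> 0 0 0
ADD     -> 0 0
ADD     -> 0
PUSH -3 -> 0 -3
SUB     -> 3

3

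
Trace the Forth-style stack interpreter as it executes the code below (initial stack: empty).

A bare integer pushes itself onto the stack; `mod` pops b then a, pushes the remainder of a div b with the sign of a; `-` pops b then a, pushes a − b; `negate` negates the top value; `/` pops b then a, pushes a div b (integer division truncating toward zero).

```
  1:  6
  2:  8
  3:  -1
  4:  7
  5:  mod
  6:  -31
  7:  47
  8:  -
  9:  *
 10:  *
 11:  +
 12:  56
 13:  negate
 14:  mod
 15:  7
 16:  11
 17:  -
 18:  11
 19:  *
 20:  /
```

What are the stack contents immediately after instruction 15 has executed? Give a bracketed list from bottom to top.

6      → 6
8      → 6 8
-1     → 6 8 -1
7      → 6 8 -1 7
mod    → 6 8 -1
-31    → 6 8 -1 -31
47     → 6 8 -1 -31 47
-      → 6 8 -1 -78
*      → 6 8 78
*      → 6 624
+      → 630
56     → 630 56
negate → 630 -56
mod    → 14
7      → 14 7

[14, 7]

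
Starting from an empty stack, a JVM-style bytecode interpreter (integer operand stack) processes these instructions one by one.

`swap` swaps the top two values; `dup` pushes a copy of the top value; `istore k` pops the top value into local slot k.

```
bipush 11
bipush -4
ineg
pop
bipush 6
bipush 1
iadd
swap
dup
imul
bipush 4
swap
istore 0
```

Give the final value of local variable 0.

121

bipush 11 : [11]
bipush -4 : [11, -4]
ineg      : [11, 4]
pop       : [11]
bipush 6  : [11, 6]
bipush 1  : [11, 6, 1]
iadd      : [11, 7]
swap      : [7, 11]
dup       : [7, 11, 11]
imul      : [7, 121]
bipush 4  : [7, 121, 4]
swap      : [7, 4, 121]
istore 0  : [7, 4]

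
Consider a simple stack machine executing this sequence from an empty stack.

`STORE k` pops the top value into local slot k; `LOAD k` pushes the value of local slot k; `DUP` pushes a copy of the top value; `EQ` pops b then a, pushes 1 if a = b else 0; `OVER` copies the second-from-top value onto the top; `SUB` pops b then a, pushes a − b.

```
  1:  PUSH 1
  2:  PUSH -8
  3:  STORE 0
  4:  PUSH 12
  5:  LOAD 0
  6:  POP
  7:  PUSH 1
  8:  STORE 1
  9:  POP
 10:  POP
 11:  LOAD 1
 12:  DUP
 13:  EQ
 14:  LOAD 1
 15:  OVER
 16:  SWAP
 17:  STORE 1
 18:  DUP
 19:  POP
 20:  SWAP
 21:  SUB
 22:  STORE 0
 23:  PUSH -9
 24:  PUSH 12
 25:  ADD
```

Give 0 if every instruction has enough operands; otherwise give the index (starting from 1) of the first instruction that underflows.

0

PUSH 1  → [1]
PUSH -8 → [1, -8]
STORE 0 → [1]
PUSH 12 → [1, 12]
LOAD 0  → [1, 12, -8]
POP     → [1, 12]
PUSH 1  → [1, 12, 1]
STORE 1 → [1, 12]
POP     → [1]
POP     → []
LOAD 1  → [1]
DUP     → [1, 1]
EQ      → [1]
LOAD 1  → [1, 1]
OVER    → [1, 1, 1]
SWAP    → [1, 1, 1]
STORE 1 → [1, 1]
DUP     → [1, 1, 1]
POP     → [1, 1]
SWAP    → [1, 1]
SUB     → [0]
STORE 0 → []
PUSH -9 → [-9]
PUSH 12 → [-9, 12]
ADD     → [3]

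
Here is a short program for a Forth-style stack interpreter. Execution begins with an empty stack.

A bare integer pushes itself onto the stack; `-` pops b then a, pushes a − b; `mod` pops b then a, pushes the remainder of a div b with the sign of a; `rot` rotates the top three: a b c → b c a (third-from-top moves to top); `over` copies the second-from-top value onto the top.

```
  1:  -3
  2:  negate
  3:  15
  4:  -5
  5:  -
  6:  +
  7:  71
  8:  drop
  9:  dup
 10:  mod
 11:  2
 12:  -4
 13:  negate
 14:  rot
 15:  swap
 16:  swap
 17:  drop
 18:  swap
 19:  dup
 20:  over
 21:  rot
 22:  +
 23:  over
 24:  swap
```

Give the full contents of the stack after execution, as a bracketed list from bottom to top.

[4, 2, 2, 4]

-3     -> -3
negate -> 3
15     -> 3 15
-5     -> 3 15 -5
-      -> 3 20
+      -> 23
71     -> 23 71
drop   -> 23
dup    -> 23 23
mod    -> 0
2      -> 0 2
-4     -> 0 2 -4
negate -> 0 2 4
rot    -> 2 4 0
swap   -> 2 0 4
swap   -> 2 4 0
drop   -> 2 4
swap   -> 4 2
dup    -> 4 2 2
over   -> 4 2 2 2
rot    -> 4 2 2 2
+      -> 4 2 4
over   -> 4 2 4 2
swap   -> 4 2 2 4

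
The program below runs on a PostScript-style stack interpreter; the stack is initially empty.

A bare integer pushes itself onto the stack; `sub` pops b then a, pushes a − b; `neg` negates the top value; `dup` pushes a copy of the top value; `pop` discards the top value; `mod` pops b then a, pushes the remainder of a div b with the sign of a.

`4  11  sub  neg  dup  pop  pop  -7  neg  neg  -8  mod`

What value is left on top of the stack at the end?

-7

4    [4]
11   [4, 11]
sub  [-7]
neg  [7]
dup  [7, 7]
pop  [7]
pop  []
-7   [-7]
neg  [7]
neg  [-7]
-8   [-7, -8]
mod  [-7]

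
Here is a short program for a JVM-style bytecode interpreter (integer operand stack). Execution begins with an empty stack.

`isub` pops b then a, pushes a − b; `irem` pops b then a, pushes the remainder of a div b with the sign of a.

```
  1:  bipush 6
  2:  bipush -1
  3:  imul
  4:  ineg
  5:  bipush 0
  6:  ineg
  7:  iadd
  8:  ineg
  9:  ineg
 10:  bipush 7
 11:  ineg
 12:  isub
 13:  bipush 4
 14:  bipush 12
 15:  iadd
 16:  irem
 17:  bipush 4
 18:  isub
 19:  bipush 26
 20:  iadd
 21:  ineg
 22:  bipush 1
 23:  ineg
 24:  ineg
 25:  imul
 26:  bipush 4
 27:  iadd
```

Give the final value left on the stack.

bipush 6  : [6]
bipush -1 : [6, -1]
imul      : [-6]
ineg      : [6]
bipush 0  : [6, 0]
ineg      : [6, 0]
iadd      : [6]
ineg      : [-6]
ineg      : [6]
bipush 7  : [6, 7]
ineg      : [6, -7]
isub      : [13]
bipush 4  : [13, 4]
bipush 12 : [13, 4, 12]
iadd      : [13, 16]
irem      : [13]
bipush 4  : [13, 4]
isub      : [9]
bipush 26 : [9, 26]
iadd      : [35]
ineg      : [-35]
bipush 1  : [-35, 1]
ineg      : [-35, -1]
ineg      : [-35, 1]
imul      : [-35]
bipush 4  : [-35, 4]
iadd      : [-31]

-31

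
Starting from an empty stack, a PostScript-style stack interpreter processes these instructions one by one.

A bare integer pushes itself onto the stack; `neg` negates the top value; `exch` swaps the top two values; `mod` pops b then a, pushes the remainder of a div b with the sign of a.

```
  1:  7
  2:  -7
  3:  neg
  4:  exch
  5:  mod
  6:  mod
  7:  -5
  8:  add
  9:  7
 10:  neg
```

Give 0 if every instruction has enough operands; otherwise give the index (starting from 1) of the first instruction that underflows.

6

7     [7]
-7    [7, -7]
neg   [7, 7]
exch  [7, 7]
mod   [0]
mod  — needs 2 operands, stack has 1 → underflow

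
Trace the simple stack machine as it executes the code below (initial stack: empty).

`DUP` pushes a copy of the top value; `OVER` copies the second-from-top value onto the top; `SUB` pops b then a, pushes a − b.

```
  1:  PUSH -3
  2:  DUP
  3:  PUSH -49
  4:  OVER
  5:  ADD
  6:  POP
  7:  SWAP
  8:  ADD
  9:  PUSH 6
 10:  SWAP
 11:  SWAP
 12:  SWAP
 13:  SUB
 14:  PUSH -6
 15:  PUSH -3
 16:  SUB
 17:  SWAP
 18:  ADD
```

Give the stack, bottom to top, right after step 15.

[12, -6, -3]

PUSH -3   -3
DUP       -3 -3
PUSH -49  -3 -3 -49
OVER      -3 -3 -49 -3
ADD       -3 -3 -52
POP       -3 -3
SWAP      -3 -3
ADD       -6
PUSH 6    -6 6
SWAP      6 -6
SWAP      -6 6
SWAP      6 -6
SUB       12
PUSH -6   12 -6
PUSH -3   12 -6 -3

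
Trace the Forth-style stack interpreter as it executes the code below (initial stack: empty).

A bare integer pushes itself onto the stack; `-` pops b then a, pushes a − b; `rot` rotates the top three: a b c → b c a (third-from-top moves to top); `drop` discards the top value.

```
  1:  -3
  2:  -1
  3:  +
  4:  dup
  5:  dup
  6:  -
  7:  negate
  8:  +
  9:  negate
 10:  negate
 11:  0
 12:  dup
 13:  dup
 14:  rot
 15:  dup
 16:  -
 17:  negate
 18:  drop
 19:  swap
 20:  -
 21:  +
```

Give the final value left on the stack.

-4

-3     : -3
-1     : -3 -1
+      : -4
dup    : -4 -4
dup    : -4 -4 -4
-      : -4 0
negate : -4 0
+      : -4
negate : 4
negate : -4
0      : -4 0
dup    : -4 0 0
dup    : -4 0 0 0
rot    : -4 0 0 0
dup    : -4 0 0 0 0
-      : -4 0 0 0
negate : -4 0 0 0
drop   : -4 0 0
swap   : -4 0 0
-      : -4 0
+      : -4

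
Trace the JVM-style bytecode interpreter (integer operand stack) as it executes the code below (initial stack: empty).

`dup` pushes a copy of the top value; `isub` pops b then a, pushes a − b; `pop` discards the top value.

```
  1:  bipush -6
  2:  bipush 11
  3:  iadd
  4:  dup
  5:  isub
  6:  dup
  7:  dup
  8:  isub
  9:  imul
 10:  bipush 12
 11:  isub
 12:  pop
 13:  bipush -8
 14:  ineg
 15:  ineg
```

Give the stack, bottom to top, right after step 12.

bipush -6  [-6]
bipush 11  [-6, 11]
iadd       [5]
dup        [5, 5]
isub       [0]
dup        [0, 0]
dup        [0, 0, 0]
isub       [0, 0]
imul       [0]
bipush 12  [0, 12]
isub       [-12]
pop        []

[]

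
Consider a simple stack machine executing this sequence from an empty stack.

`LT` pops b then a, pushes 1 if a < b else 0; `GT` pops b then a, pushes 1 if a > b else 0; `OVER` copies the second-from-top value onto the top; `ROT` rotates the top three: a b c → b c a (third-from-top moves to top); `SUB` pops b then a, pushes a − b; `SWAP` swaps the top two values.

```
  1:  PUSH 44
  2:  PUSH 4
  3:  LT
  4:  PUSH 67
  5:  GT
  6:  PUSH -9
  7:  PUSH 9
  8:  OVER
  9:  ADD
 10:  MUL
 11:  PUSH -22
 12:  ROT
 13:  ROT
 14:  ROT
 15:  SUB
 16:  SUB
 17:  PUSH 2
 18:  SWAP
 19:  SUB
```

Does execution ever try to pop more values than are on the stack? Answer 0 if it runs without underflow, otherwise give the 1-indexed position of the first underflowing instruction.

PUSH 44   [44]
PUSH 4    [44, 4]
LT        [0]
PUSH 67   [0, 67]
GT        [0]
PUSH -9   [0, -9]
PUSH 9    [0, -9, 9]
OVER      [0, -9, 9, -9]
ADD       [0, -9, 0]
MUL       [0, 0]
PUSH -22  [0, 0, -22]
ROT       [0, -22, 0]
ROT       [-22, 0, 0]
ROT       [0, 0, -22]
SUB       [0, 22]
SUB       [-22]
PUSH 2    [-22, 2]
SWAP      [2, -22]
SUB       [24]

0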